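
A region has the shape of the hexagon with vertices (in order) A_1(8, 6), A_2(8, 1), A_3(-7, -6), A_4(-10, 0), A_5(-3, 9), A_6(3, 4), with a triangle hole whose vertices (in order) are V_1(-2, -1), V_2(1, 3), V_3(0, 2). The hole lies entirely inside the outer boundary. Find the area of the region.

141.5

Outer boundary:
Apply Gauss's area formula: 2A = Σ (x_i·y_{i+1} − x_{i+1}·y_i), indices taken mod 6.
A_1→A_2: (8)(1) − (8)(6) = -40
A_2→A_3: (8)(-6) − (-7)(1) = -41
A_3→A_4: (-7)(0) − (-10)(-6) = -60
A_4→A_5: (-10)(9) − (-3)(0) = -90
A_5→A_6: (-3)(4) − (3)(9) = -39
A_6→A_1: (3)(6) − (8)(4) = -14
Σ = -284
Area = |Σ|/2 = 142.
Hole:
Σ = (-5) + (2) + (4) = 1
Area = |Σ|/2 = 0.5.
Net area = 142 − 0.5 = 141.5.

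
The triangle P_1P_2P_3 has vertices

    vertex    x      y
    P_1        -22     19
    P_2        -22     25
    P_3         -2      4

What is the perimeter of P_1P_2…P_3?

|P_1P_2| = √((0)² + (6)²) = √36 = 6
|P_2P_3| = √((20)² + (-21)²) = √841 = 29
|P_3P_1| = √((-20)² + (15)²) = √625 = 25
Perimeter = 6 + 29 + 25 = 60.

60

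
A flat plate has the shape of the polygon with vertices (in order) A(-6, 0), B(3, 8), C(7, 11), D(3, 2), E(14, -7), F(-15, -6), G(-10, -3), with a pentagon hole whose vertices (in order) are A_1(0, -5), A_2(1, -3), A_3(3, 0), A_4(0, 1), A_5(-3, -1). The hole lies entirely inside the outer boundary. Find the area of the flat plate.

163

Outer boundary:
A→B: (-6)(8) − (3)(0) = -48
B→C: (3)(11) − (7)(8) = -23
C→D: (7)(2) − (3)(11) = -19
D→E: (3)(-7) − (14)(2) = -49
E→F: (14)(-6) − (-15)(-7) = -189
F→G: (-15)(-3) − (-10)(-6) = -15
G→A: (-10)(0) − (-6)(-3) = -18
Σ = -361
Area = |Σ|/2 = 180.5.
Hole:
Cross-terms: 5, 9, 3, 3, 15  ⇒  Σ = 35
Area = |Σ|/2 = 17.5.
Net area = 180.5 − 17.5 = 163.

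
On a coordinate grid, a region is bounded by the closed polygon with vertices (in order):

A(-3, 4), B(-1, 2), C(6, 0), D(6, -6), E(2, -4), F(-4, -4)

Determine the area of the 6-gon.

57

Cross-terms: -2, -12, -36, -12, -24, -28  ⇒  Σ = -114
Area = |Σ|/2 = 57.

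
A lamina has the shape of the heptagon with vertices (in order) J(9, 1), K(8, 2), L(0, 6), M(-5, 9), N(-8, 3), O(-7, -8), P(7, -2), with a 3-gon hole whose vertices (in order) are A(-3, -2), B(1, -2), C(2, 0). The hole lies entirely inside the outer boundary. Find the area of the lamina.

158.5

Outer boundary:
Σ = (10) + (48) + (30) + (57) + (85) + (70) + (25) = 325
Area = |Σ|/2 = 162.5.
Hole:
Apply the surveyor's formula: 2A = Σ (x_i·y_{i+1} − x_{i+1}·y_i), indices taken mod 3.
Σ = (8) + (4) + (-4) = 8
Area = |Σ|/2 = 4.
Net area = 162.5 − 4 = 158.5.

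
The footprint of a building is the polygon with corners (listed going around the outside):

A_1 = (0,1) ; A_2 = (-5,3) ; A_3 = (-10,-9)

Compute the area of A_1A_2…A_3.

Apply Gauss's area formula: 2A = Σ (x_i·y_{i+1} − x_{i+1}·y_i), indices taken mod 3.
Σ = (5) + (75) + (-10) = 70
Area = |Σ|/2 = 35.

35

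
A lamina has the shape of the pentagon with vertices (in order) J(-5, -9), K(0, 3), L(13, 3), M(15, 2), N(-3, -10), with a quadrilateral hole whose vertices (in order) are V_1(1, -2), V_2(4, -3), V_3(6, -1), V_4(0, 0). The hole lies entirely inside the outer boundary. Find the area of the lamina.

110.5

Outer boundary:
Apply the surveyor's formula: 2A = Σ (x_i·y_{i+1} − x_{i+1}·y_i), indices taken mod 5.
Σ = (-15) + (-39) + (-19) + (-144) + (-23) = -240
Area = |Σ|/2 = 120.
Hole:
Σ = (5) + (14) + (0) + (0) = 19
Area = |Σ|/2 = 9.5.
Net area = 120 − 9.5 = 110.5.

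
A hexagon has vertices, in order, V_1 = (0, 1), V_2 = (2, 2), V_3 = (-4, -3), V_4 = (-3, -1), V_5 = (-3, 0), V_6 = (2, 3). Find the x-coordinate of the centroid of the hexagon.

-58/45

Apply the shoelace (surveyor's) formula. First the cross-terms c_i = x_i·y_{i+1} − x_{i+1}·y_i:
  -2, 2, -5, -3, -9, 2  ⇒  2A = -15, A = -7.5.
Then Σ (x_i + x_{i+1})·c_i = 58, so x̄ = 58 / (6·(-7.5)) = -58/45.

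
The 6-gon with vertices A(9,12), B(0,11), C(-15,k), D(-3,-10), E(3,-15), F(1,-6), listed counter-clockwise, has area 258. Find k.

Write out the shoelace sum; only the two edges meeting at C involve k:
2·Area = [(0·k − (-15)·11) + ((-15)·(-10) − (-3)·k)] + 237
       = 3·k + 552 = 516
⇒ k = -12.

-12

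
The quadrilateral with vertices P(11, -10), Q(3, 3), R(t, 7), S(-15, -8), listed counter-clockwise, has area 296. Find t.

Write out the shoelace sum; only the two edges meeting at R involve t:
2·Area = [(3·7 − t·3) + (t·(-8) − (-15)·7)] + 301
       = -11·t + 427 = 592
⇒ t = -15.

-15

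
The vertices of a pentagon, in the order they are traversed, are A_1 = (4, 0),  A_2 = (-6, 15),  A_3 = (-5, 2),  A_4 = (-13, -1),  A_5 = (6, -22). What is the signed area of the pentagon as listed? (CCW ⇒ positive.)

267

Apply the surveyor's formula: 2A = Σ (x_i·y_{i+1} − x_{i+1}·y_i), indices taken mod 5.
Σ = (60) + (63) + (31) + (292) + (88) = 534
Signed area = Σ/2 = 267 (positive ⇒ counter-clockwise traversal).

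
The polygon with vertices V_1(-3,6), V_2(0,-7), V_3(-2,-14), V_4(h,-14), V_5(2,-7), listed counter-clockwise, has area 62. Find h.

10

Write out the shoelace sum; only the two edges meeting at V_4 involve h:
2·Area = [((-2)·(-14) − h·(-14)) + (h·(-7) − 2·(-14))] + -2
       = 7·h + 54 = 124
⇒ h = 10.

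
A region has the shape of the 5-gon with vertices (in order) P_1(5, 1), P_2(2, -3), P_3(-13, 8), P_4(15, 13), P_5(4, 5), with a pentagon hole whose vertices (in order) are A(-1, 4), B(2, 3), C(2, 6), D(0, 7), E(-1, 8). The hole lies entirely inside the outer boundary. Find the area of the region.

Outer boundary:
Apply the surveyor's formula: 2A = Σ (x_i·y_{i+1} − x_{i+1}·y_i), indices taken mod 5.
P_1→P_2: (5)(-3) − (2)(1) = -17
P_2→P_3: (2)(8) − (-13)(-3) = -23
P_3→P_4: (-13)(13) − (15)(8) = -289
P_4→P_5: (15)(5) − (4)(13) = 23
P_5→P_1: (4)(1) − (5)(5) = -21
Σ = -327
Area = |Σ|/2 = 163.5.
Hole:
Apply the surveyor's formula: 2A = Σ (x_i·y_{i+1} − x_{i+1}·y_i), indices taken mod 5.
Cross-terms: -11, 6, 14, 7, 4  ⇒  Σ = 20
Area = |Σ|/2 = 10.
Net area = 163.5 − 10 = 153.5.

153.5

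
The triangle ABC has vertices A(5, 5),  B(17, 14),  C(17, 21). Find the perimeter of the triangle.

42

|AB| = √((12)² + (9)²) = √225 = 15
|BC| = √((0)² + (7)²) = √49 = 7
|CA| = √((-12)² + (-16)²) = √400 = 20
Perimeter = 15 + 7 + 20 = 42.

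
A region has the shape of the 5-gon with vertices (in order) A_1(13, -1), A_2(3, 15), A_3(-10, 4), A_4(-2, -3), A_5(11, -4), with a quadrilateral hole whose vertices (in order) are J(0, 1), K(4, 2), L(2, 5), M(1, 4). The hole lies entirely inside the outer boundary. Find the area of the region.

Outer boundary:
Apply the surveyor's formula: 2A = Σ (x_i·y_{i+1} − x_{i+1}·y_i), indices taken mod 5.
Σ = (198) + (162) + (38) + (41) + (41) = 480
Area = |Σ|/2 = 240.
Hole:
Apply the shoelace formula: 2A = Σ (x_i·y_{i+1} − x_{i+1}·y_i), indices taken mod 4.
Σ = (-4) + (16) + (3) + (1) = 16
Area = |Σ|/2 = 8.
Net area = 240 − 8 = 232.

232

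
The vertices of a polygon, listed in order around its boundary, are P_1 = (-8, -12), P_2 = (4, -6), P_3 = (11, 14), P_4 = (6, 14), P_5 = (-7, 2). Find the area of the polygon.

249

P_1→P_2: (-8)(-6) − (4)(-12) = 96
P_2→P_3: (4)(14) − (11)(-6) = 122
P_3→P_4: (11)(14) − (6)(14) = 70
P_4→P_5: (6)(2) − (-7)(14) = 110
P_5→P_1: (-7)(-12) − (-8)(2) = 100
Σ = 498
Area = |Σ|/2 = 249.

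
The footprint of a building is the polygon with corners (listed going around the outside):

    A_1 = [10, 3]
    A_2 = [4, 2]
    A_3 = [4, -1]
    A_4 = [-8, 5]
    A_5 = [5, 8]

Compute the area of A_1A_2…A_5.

Apply the shoelace (surveyor's) formula: 2A = Σ (x_i·y_{i+1} − x_{i+1}·y_i), indices taken mod 5.
Cross-terms: 8, -12, 12, -89, -65  ⇒  Σ = -146
Area = |Σ|/2 = 73.

73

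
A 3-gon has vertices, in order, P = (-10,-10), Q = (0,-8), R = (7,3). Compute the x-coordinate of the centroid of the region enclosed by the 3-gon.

-1

Apply the surveyor's formula. First the cross-terms c_i = x_i·y_{i+1} − x_{i+1}·y_i:
  80, 56, -40  ⇒  2A = 96, A = 48.
Then Σ (x_i + x_{i+1})·c_i = -288, so x̄ = -288 / (6·48) = -1.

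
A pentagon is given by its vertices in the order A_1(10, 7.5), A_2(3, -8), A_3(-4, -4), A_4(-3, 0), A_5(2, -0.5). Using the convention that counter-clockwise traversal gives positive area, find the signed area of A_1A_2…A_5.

Apply Gauss's area formula: 2A = Σ (x_i·y_{i+1} − x_{i+1}·y_i), indices taken mod 5.
Cross-terms: -102.5, -44, -12, 1.5, 20  ⇒  Σ = -137
Signed area = Σ/2 = -68.5 (negative ⇒ clockwise traversal).

-68.5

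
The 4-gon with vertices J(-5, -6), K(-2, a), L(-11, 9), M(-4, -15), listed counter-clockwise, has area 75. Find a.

5

The doubled signed area Σ (x_i y_{i+1} − x_{i+1} y_i) is linear in a.
With a=0 it equals 120; the coefficient of a is 6 (from the two edges through K).
So 6·a + 120 = 2·75 = 150 ⇒ a = 5.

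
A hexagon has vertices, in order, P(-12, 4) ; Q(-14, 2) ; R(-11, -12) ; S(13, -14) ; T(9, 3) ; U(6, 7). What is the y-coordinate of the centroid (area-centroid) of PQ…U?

-3.9

Apply Gauss's area formula. First the cross-terms c_i = x_i·y_{i+1} − x_{i+1}·y_i:
  32, 190, 310, 165, 45, 108  ⇒  2A = 850, A = 425.
Then Σ (y_i + y_{i+1})·c_i = -9945, so ȳ = -9945 / (6·425) = -3.9.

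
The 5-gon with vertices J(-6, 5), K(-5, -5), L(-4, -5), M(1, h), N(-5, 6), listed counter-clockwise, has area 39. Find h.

-4

The doubled signed area Σ (x_i y_{i+1} − x_{i+1} y_i) is linear in h.
With h=0 it equals 82; the coefficient of h is 1 (from the two edges through M).
So 1·h + 82 = 2·39 = 78 ⇒ h = -4.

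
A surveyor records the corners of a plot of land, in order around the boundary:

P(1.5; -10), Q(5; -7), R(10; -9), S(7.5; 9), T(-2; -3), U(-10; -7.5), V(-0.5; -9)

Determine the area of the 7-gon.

153.625

Apply the shoelace formula: 2A = Σ (x_i·y_{i+1} − x_{i+1}·y_i), indices taken mod 7.
Σ = (39.5) + (25) + (157.5) + (-4.5) + (-15) + (86.25) + (18.5) = 307.25
Area = |Σ|/2 = 153.625.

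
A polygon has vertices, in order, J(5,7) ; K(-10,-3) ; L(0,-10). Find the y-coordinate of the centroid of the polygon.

Apply the shoelace (surveyor's) formula. First the cross-terms c_i = x_i·y_{i+1} − x_{i+1}·y_i:
  55, 100, 50  ⇒  2A = 205, A = 102.5.
Then Σ (y_i + y_{i+1})·c_i = -1230, so ȳ = -1230 / (6·102.5) = -2.

-2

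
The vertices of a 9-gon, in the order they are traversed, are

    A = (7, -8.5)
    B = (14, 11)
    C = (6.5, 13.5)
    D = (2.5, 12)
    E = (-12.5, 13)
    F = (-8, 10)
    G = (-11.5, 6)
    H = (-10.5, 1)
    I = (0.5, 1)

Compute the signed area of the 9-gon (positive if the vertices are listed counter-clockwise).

307.75

Apply the surveyor's formula: 2A = Σ (x_i·y_{i+1} − x_{i+1}·y_i), indices taken mod 9.
Cross-terms: 196, 117.5, 44.25, 182.5, -21, 67, 51.5, -11, -11.25  ⇒  Σ = 615.5
Signed area = Σ/2 = 307.75 (positive ⇒ counter-clockwise traversal).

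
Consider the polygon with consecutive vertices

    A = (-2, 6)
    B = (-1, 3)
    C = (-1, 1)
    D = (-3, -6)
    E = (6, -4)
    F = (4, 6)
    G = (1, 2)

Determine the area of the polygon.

61.5

Σ = (0) + (2) + (9) + (48) + (52) + (2) + (10) = 123
Area = |Σ|/2 = 61.5.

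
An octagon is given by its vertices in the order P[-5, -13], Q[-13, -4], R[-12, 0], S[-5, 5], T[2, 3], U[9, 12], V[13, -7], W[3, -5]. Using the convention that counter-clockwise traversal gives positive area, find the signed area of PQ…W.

-306

Cross-terms: -149, -48, -60, -25, -3, -219, -44, -64  ⇒  Σ = -612
Signed area = Σ/2 = -306 (negative ⇒ clockwise traversal).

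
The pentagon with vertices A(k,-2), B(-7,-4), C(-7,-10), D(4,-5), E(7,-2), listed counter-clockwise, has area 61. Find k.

-3

The doubled signed area Σ (x_i y_{i+1} − x_{i+1} y_i) is linear in k.
With k=0 it equals 116; the coefficient of k is -2 (from the two edges through A).
So -2·k + 116 = 2·61 = 122 ⇒ k = -3.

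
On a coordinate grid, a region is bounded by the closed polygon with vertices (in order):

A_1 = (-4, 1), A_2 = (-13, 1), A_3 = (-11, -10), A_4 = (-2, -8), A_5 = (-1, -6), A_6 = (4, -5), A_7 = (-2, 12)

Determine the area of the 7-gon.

167.5

A_1→A_2: (-4)(1) − (-13)(1) = 9
A_2→A_3: (-13)(-10) − (-11)(1) = 141
A_3→A_4: (-11)(-8) − (-2)(-10) = 68
A_4→A_5: (-2)(-6) − (-1)(-8) = 4
A_5→A_6: (-1)(-5) − (4)(-6) = 29
A_6→A_7: (4)(12) − (-2)(-5) = 38
A_7→A_1: (-2)(1) − (-4)(12) = 46
Σ = 335
Area = |Σ|/2 = 167.5.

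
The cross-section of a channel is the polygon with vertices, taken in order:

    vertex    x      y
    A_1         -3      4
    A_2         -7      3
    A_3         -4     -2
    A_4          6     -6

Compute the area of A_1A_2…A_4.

43.5

Apply the surveyor's formula: 2A = Σ (x_i·y_{i+1} − x_{i+1}·y_i), indices taken mod 4.
A_1→A_2: (-3)(3) − (-7)(4) = 19
A_2→A_3: (-7)(-2) − (-4)(3) = 26
A_3→A_4: (-4)(-6) − (6)(-2) = 36
A_4→A_1: (6)(4) − (-3)(-6) = 6
Σ = 87
Area = |Σ|/2 = 43.5.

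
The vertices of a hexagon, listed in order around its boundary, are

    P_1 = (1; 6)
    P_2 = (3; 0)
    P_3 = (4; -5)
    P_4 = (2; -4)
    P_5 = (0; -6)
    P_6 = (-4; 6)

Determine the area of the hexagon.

52.5

Apply the shoelace formula: 2A = Σ (x_i·y_{i+1} − x_{i+1}·y_i), indices taken mod 6.
Σ = (-18) + (-15) + (-6) + (-12) + (-24) + (-30) = -105
Area = |Σ|/2 = 52.5.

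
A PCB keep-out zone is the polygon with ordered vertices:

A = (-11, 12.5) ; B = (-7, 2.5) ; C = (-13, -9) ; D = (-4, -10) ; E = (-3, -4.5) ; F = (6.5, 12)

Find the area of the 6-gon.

Apply the surveyor's formula: 2A = Σ (x_i·y_{i+1} − x_{i+1}·y_i), indices taken mod 6.
Σ = (60) + (95.5) + (94) + (-12) + (-6.75) + (213.25) = 444
Area = |Σ|/2 = 222.

222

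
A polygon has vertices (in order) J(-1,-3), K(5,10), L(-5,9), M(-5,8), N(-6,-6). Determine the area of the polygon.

Cross-terms: 5, 95, 5, 78, 12  ⇒  Σ = 195
Area = |Σ|/2 = 97.5.

97.5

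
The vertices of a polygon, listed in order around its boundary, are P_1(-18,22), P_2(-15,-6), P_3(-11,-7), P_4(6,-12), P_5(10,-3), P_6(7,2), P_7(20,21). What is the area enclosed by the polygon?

Apply the shoelace formula: 2A = Σ (x_i·y_{i+1} − x_{i+1}·y_i), indices taken mod 7.
P_1→P_2: (-18)(-6) − (-15)(22) = 438
P_2→P_3: (-15)(-7) − (-11)(-6) = 39
P_3→P_4: (-11)(-12) − (6)(-7) = 174
P_4→P_5: (6)(-3) − (10)(-12) = 102
P_5→P_6: (10)(2) − (7)(-3) = 41
P_6→P_7: (7)(21) − (20)(2) = 107
P_7→P_1: (20)(22) − (-18)(21) = 818
Σ = 1719
Area = |Σ|/2 = 859.5.

859.5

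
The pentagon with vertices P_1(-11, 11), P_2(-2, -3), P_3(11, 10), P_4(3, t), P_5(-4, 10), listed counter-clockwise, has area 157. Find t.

The doubled signed area Σ (x_i y_{i+1} − x_{i+1} y_i) is linear in t.
With t=0 it equals 134; the coefficient of t is 15 (from the two edges through P_4).
So 15·t + 134 = 2·157 = 314 ⇒ t = 12.

12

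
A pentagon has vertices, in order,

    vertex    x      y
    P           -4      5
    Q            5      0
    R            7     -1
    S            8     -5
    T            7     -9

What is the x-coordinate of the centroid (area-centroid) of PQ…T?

Apply the surveyor's formula. First the cross-terms c_i = x_i·y_{i+1} − x_{i+1}·y_i:
  -25, -5, -27, -37, -1  ⇒  2A = -95, A = -47.5.
Then Σ (x_i + x_{i+1})·c_i = -1048, so x̄ = -1048 / (6·(-47.5)) = 1048/285.

1048/285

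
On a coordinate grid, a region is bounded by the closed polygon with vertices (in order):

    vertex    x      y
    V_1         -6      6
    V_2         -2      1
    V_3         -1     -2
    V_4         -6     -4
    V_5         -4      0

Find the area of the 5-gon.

Apply the shoelace formula: 2A = Σ (x_i·y_{i+1} − x_{i+1}·y_i), indices taken mod 5.
Σ = (6) + (5) + (-8) + (-16) + (-24) = -37
Area = |Σ|/2 = 18.5.

18.5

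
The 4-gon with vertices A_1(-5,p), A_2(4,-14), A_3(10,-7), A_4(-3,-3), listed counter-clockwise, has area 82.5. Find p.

The doubled signed area Σ (x_i y_{i+1} − x_{i+1} y_i) is linear in p.
With p=0 it equals 116; the coefficient of p is -7 (from the two edges through A_1).
So -7·p + 116 = 2·82.5 = 165 ⇒ p = -7.

-7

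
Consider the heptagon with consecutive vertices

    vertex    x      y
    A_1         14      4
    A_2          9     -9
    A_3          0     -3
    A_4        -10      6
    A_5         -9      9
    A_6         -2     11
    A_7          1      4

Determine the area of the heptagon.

203.5

Apply the shoelace formula: 2A = Σ (x_i·y_{i+1} − x_{i+1}·y_i), indices taken mod 7.
Cross-terms: -162, -27, -30, -36, -81, -19, -52  ⇒  Σ = -407
Area = |Σ|/2 = 203.5.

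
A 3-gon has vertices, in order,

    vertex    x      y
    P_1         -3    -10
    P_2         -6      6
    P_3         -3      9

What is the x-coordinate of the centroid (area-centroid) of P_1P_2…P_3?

-4

Apply the shoelace (surveyor's) formula. First the cross-terms c_i = x_i·y_{i+1} − x_{i+1}·y_i:
  -78, -36, 57  ⇒  2A = -57, A = -28.5.
Then Σ (x_i + x_{i+1})·c_i = 684, so x̄ = 684 / (6·(-28.5)) = -4.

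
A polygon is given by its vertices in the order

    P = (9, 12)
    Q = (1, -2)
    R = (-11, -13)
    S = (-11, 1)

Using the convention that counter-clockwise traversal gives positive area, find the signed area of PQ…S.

-180

Apply the surveyor's formula: 2A = Σ (x_i·y_{i+1} − x_{i+1}·y_i), indices taken mod 4.
Σ = (-30) + (-35) + (-154) + (-141) = -360
Signed area = Σ/2 = -180 (negative ⇒ clockwise traversal).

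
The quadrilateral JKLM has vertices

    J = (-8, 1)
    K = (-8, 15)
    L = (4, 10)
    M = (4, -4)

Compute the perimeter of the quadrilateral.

|JK| = √((0)² + (14)²) = √196 = 14
|KL| = √((12)² + (-5)²) = √169 = 13
|LM| = √((0)² + (-14)²) = √196 = 14
|MJ| = √((-12)² + (5)²) = √169 = 13
Perimeter = 14 + 13 + 14 + 13 = 54.

54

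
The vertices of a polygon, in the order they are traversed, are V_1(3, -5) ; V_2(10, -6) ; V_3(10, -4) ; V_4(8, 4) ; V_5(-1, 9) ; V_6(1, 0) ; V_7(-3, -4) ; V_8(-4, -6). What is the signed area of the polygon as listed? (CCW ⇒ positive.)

Apply the shoelace (surveyor's) formula: 2A = Σ (x_i·y_{i+1} − x_{i+1}·y_i), indices taken mod 8.
Cross-terms: 32, 20, 72, 76, -9, -4, 2, 38  ⇒  Σ = 227
Signed area = Σ/2 = 113.5 (positive ⇒ counter-clockwise traversal).

113.5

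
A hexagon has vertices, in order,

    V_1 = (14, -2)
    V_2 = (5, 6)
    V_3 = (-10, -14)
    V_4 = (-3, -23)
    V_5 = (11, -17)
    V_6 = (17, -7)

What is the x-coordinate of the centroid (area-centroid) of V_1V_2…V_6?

Apply the shoelace formula. First the cross-terms c_i = x_i·y_{i+1} − x_{i+1}·y_i:
  94, -10, 188, 304, 212, 64  ⇒  2A = 852, A = 426.
Then Σ (x_i + x_{i+1})·c_i = 9744, so x̄ = 9744 / (6·426) = 812/213.

812/213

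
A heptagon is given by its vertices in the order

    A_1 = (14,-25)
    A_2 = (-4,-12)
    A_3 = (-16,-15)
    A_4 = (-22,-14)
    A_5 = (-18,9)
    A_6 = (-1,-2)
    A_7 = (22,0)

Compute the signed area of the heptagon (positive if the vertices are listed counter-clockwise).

-708.5

Σ = (-268) + (-132) + (-106) + (-450) + (45) + (44) + (-550) = -1417
Signed area = Σ/2 = -708.5 (negative ⇒ clockwise traversal).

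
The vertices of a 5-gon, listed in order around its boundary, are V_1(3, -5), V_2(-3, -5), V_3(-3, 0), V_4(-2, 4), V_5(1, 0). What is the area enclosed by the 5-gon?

33

Σ = (-30) + (-15) + (-12) + (-4) + (-5) = -66
Area = |Σ|/2 = 33.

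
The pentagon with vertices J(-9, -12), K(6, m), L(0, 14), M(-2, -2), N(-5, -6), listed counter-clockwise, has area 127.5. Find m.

-7

Write out the shoelace sum; only the two edges meeting at K involve m:
2·Area = [((-9)·m − 6·(-12)) + (6·14 − 0·m)] + 36
       = -9·m + 192 = 255
⇒ m = -7.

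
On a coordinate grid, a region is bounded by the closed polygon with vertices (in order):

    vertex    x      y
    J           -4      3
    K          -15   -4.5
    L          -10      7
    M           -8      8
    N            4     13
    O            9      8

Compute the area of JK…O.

Apply the shoelace (surveyor's) formula: 2A = Σ (x_i·y_{i+1} − x_{i+1}·y_i), indices taken mod 6.
J→K: (-4)(-4.5) − (-15)(3) = 63
K→L: (-15)(7) − (-10)(-4.5) = -150
L→M: (-10)(8) − (-8)(7) = -24
M→N: (-8)(13) − (4)(8) = -136
N→O: (4)(8) − (9)(13) = -85
O→J: (9)(3) − (-4)(8) = 59
Σ = -273
Area = |Σ|/2 = 136.5.

136.5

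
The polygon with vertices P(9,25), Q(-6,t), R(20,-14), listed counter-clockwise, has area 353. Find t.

14

Write out the shoelace sum; only the two edges meeting at Q involve t:
2·Area = [(9·t − (-6)·25) + ((-6)·(-14) − 20·t)] + 626
       = -11·t + 860 = 706
⇒ t = 14.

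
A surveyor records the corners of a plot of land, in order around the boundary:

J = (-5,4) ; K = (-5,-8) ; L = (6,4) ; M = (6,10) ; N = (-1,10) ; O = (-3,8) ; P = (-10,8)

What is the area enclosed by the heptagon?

J→K: (-5)(-8) − (-5)(4) = 60
K→L: (-5)(4) − (6)(-8) = 28
L→M: (6)(10) − (6)(4) = 36
M→N: (6)(10) − (-1)(10) = 70
N→O: (-1)(8) − (-3)(10) = 22
O→P: (-3)(8) − (-10)(8) = 56
P→J: (-10)(4) − (-5)(8) = 0
Σ = 272
Area = |Σ|/2 = 136.

136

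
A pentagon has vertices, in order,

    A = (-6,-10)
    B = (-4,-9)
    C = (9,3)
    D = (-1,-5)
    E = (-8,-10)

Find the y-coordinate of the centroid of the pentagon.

Apply Gauss's area formula. First the cross-terms c_i = x_i·y_{i+1} − x_{i+1}·y_i:
  14, 69, -42, -30, 20  ⇒  2A = 31, A = 15.5.
Then Σ (y_i + y_{i+1})·c_i = -546, so ȳ = -546 / (6·15.5) = -182/31.

-182/31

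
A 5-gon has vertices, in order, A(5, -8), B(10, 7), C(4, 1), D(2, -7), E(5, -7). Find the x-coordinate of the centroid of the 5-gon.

1390/249

Apply the shoelace formula. First the cross-terms c_i = x_i·y_{i+1} − x_{i+1}·y_i:
  115, -18, -30, 21, -5  ⇒  2A = 83, A = 41.5.
Then Σ (x_i + x_{i+1})·c_i = 1390, so x̄ = 1390 / (6·41.5) = 1390/249.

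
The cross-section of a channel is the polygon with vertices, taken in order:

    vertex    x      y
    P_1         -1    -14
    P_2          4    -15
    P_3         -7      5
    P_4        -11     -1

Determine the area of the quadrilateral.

100.5

Apply Gauss's area formula: 2A = Σ (x_i·y_{i+1} − x_{i+1}·y_i), indices taken mod 4.
P_1→P_2: (-1)(-15) − (4)(-14) = 71
P_2→P_3: (4)(5) − (-7)(-15) = -85
P_3→P_4: (-7)(-1) − (-11)(5) = 62
P_4→P_1: (-11)(-14) − (-1)(-1) = 153
Σ = 201
Area = |Σ|/2 = 100.5.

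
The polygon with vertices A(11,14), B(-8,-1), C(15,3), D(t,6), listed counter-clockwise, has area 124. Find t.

The doubled signed area Σ (x_i y_{i+1} − x_{i+1} y_i) is linear in t.
With t=0 it equals 116; the coefficient of t is 11 (from the two edges through D).
So 11·t + 116 = 2·124 = 248 ⇒ t = 12.

12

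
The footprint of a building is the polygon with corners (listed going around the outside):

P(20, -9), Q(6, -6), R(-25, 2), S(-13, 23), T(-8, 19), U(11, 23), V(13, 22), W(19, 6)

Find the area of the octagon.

948.5

Cross-terms: -66, -138, -549, -63, -393, -57, -340, -291  ⇒  Σ = -1897
Area = |Σ|/2 = 948.5.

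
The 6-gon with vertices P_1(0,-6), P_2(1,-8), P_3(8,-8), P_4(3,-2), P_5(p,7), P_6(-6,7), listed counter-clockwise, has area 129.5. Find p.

Write out the shoelace sum; only the two edges meeting at P_5 involve p:
2·Area = [(3·7 − p·(-2)) + (p·7 − (-6)·7)] + 106
       = 9·p + 169 = 259
⇒ p = 10.

10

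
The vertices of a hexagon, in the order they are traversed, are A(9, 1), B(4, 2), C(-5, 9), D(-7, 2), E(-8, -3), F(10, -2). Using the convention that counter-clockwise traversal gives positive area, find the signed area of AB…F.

Apply Gauss's area formula: 2A = Σ (x_i·y_{i+1} − x_{i+1}·y_i), indices taken mod 6.
Σ = (14) + (46) + (53) + (37) + (46) + (28) = 224
Signed area = Σ/2 = 112 (positive ⇒ counter-clockwise traversal).

112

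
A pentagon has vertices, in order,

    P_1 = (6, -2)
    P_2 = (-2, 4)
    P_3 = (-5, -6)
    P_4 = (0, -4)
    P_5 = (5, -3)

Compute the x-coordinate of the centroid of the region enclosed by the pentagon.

Apply the surveyor's formula. First the cross-terms c_i = x_i·y_{i+1} − x_{i+1}·y_i:
  20, 32, 20, 20, 8  ⇒  2A = 100, A = 50.
Then Σ (x_i + x_{i+1})·c_i = -56, so x̄ = -56 / (6·50) = -14/75.

-14/75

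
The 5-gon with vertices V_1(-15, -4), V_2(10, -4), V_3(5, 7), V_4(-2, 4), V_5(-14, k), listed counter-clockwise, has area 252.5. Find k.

13

Write out the shoelace sum; only the two edges meeting at V_5 involve k:
2·Area = [((-2)·k − (-14)·4) + ((-14)·(-4) − (-15)·k)] + 224
       = 13·k + 336 = 505
⇒ k = 13.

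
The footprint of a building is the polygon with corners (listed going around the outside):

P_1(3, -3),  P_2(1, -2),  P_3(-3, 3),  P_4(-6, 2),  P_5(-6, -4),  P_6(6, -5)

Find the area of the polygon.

46.5

Σ = (-3) + (-3) + (12) + (36) + (54) + (-3) = 93
Area = |Σ|/2 = 46.5.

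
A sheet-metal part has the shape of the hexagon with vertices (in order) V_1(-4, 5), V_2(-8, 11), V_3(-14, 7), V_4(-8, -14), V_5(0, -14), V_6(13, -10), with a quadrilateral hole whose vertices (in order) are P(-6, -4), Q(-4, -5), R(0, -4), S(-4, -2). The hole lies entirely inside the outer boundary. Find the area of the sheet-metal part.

Outer boundary:
Apply the surveyor's formula: 2A = Σ (x_i·y_{i+1} − x_{i+1}·y_i), indices taken mod 6.
Σ = (-4) + (98) + (252) + (112) + (182) + (25) = 665
Area = |Σ|/2 = 332.5.
Hole:
Apply the surveyor's formula: 2A = Σ (x_i·y_{i+1} − x_{i+1}·y_i), indices taken mod 4.
Σ = (14) + (16) + (-16) + (4) = 18
Area = |Σ|/2 = 9.
Net area = 332.5 − 9 = 323.5.

323.5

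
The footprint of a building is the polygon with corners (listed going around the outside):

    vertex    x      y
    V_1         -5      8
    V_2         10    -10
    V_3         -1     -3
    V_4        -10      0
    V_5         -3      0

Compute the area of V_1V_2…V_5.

62

Apply Gauss's area formula: 2A = Σ (x_i·y_{i+1} − x_{i+1}·y_i), indices taken mod 5.
Cross-terms: -30, -40, -30, 0, -24  ⇒  Σ = -124
Area = |Σ|/2 = 62.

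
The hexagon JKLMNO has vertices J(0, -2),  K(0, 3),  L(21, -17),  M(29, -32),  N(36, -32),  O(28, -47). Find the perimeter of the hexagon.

128

|JK| = √((0)² + (5)²) = √25 = 5
|KL| = √((21)² + (-20)²) = √841 = 29
|LM| = √((8)² + (-15)²) = √289 = 17
|MN| = √((7)² + (0)²) = √49 = 7
|NO| = √((-8)² + (-15)²) = √289 = 17
|OJ| = √((-28)² + (45)²) = √2809 = 53
Perimeter = 5 + 29 + 17 + 7 + 17 + 53 = 128.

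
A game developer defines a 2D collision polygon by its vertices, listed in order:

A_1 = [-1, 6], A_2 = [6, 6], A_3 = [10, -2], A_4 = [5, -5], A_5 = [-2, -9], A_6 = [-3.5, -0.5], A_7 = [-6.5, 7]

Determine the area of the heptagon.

149.625

Cross-terms: -42, -72, -40, -55, -30.5, -27.75, -32  ⇒  Σ = -299.25
Area = |Σ|/2 = 149.625.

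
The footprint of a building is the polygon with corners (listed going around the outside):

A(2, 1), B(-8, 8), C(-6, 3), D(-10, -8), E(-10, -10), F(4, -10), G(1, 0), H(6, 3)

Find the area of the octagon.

149.5

Apply Gauss's area formula: 2A = Σ (x_i·y_{i+1} − x_{i+1}·y_i), indices taken mod 8.
A→B: (2)(8) − (-8)(1) = 24
B→C: (-8)(3) − (-6)(8) = 24
C→D: (-6)(-8) − (-10)(3) = 78
D→E: (-10)(-10) − (-10)(-8) = 20
E→F: (-10)(-10) − (4)(-10) = 140
F→G: (4)(0) − (1)(-10) = 10
G→H: (1)(3) − (6)(0) = 3
H→A: (6)(1) − (2)(3) = 0
Σ = 299
Area = |Σ|/2 = 149.5.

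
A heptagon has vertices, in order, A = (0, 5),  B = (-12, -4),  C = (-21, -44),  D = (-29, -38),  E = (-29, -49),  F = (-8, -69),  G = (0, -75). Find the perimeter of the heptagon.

|AB| = √((-12)² + (-9)²) = √225 = 15
|BC| = √((-9)² + (-40)²) = √1681 = 41
|CD| = √((-8)² + (6)²) = √100 = 10
|DE| = √((0)² + (-11)²) = √121 = 11
|EF| = √((21)² + (-20)²) = √841 = 29
|FG| = √((8)² + (-6)²) = √100 = 10
|GA| = √((0)² + (80)²) = √6400 = 80
Perimeter = 15 + 41 + 10 + 11 + 29 + 10 + 80 = 196.

196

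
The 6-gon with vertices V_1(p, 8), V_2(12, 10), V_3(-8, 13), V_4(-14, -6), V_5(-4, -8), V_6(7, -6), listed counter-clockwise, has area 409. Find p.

Write out the shoelace sum; only the two edges meeting at V_1 involve p:
2·Area = [(7·8 − p·(-6)) + (p·10 − 12·8)] + 634
       = 16·p + 594 = 818
⇒ p = 14.

14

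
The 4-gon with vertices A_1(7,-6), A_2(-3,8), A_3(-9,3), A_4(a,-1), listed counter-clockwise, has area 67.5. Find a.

-2

Write out the shoelace sum; only the two edges meeting at A_4 involve a:
2·Area = [((-9)·(-1) − a·3) + (a·(-6) − 7·(-1))] + 101
       = -9·a + 117 = 135
⇒ a = -2.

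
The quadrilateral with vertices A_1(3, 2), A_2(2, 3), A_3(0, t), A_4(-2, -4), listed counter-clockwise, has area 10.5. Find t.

2

The doubled signed area Σ (x_i y_{i+1} − x_{i+1} y_i) is linear in t.
With t=0 it equals 13; the coefficient of t is 4 (from the two edges through A_3).
So 4·t + 13 = 2·10.5 = 21 ⇒ t = 2.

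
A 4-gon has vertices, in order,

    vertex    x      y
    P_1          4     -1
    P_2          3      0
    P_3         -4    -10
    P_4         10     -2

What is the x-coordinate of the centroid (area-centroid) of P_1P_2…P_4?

671/237

Apply the shoelace formula. First the cross-terms c_i = x_i·y_{i+1} − x_{i+1}·y_i:
  3, -30, 108, -2  ⇒  2A = 79, A = 39.5.
Then Σ (x_i + x_{i+1})·c_i = 671, so x̄ = 671 / (6·39.5) = 671/237.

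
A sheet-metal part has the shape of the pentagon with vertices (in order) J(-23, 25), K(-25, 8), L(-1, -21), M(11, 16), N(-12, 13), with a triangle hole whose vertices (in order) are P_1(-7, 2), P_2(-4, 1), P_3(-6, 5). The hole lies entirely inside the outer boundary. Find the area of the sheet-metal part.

756.5

Outer boundary:
Σ = (441) + (533) + (215) + (335) + (-1) = 1523
Area = |Σ|/2 = 761.5.
Hole:
Σ = (1) + (-14) + (23) = 10
Area = |Σ|/2 = 5.
Net area = 761.5 − 5 = 756.5.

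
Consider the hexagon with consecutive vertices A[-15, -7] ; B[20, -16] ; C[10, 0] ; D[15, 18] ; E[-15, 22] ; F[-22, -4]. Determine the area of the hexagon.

Apply Gauss's area formula: 2A = Σ (x_i·y_{i+1} − x_{i+1}·y_i), indices taken mod 6.
Cross-terms: 380, 160, 180, 600, 544, 94  ⇒  Σ = 1958
Area = |Σ|/2 = 979.

979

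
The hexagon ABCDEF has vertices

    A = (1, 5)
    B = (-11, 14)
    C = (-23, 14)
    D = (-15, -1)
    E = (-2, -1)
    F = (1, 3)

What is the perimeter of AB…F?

|AB| = √((-12)² + (9)²) = √225 = 15
|BC| = √((-12)² + (0)²) = √144 = 12
|CD| = √((8)² + (-15)²) = √289 = 17
|DE| = √((13)² + (0)²) = √169 = 13
|EF| = √((3)² + (4)²) = √25 = 5
|FA| = √((0)² + (2)²) = √4 = 2
Perimeter = 15 + 12 + 17 + 13 + 5 + 2 = 64.

64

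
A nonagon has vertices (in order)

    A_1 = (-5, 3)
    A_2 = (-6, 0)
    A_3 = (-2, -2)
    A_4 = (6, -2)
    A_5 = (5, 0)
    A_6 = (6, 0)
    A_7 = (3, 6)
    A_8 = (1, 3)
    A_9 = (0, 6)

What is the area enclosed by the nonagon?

65.5

Apply the shoelace (surveyor's) formula: 2A = Σ (x_i·y_{i+1} − x_{i+1}·y_i), indices taken mod 9.
Cross-terms: 18, 12, 16, 10, 0, 36, 3, 6, 30  ⇒  Σ = 131
Area = |Σ|/2 = 65.5.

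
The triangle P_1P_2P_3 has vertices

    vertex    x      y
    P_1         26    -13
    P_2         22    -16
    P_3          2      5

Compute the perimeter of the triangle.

|P_1P_2| = √((-4)² + (-3)²) = √25 = 5
|P_2P_3| = √((-20)² + (21)²) = √841 = 29
|P_3P_1| = √((24)² + (-18)²) = √900 = 30
Perimeter = 5 + 29 + 30 = 64.

64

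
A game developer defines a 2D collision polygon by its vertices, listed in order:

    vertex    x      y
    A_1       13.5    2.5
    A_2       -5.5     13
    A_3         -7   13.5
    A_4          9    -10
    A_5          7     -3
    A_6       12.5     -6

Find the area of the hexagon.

Apply Gauss's area formula: 2A = Σ (x_i·y_{i+1} − x_{i+1}·y_i), indices taken mod 6.
Σ = (189.25) + (16.75) + (-51.5) + (43) + (-4.5) + (112.25) = 305.25
Area = |Σ|/2 = 152.625.

152.625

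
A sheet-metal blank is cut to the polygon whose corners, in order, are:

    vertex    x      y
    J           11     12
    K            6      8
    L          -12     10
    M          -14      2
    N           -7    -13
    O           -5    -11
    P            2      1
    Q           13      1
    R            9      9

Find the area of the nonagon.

Σ = (16) + (156) + (116) + (196) + (12) + (17) + (-11) + (108) + (9) = 619
Area = |Σ|/2 = 309.5.

309.5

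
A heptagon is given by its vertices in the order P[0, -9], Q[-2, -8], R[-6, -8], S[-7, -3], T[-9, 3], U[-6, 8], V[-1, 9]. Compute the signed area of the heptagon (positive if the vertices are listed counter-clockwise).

-113.5

Σ = (-18) + (-32) + (-38) + (-48) + (-54) + (-46) + (9) = -227
Signed area = Σ/2 = -113.5 (negative ⇒ clockwise traversal).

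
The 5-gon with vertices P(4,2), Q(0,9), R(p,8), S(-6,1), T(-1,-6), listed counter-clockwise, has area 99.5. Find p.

-7

Write out the shoelace sum; only the two edges meeting at R involve p:
2·Area = [(0·8 − p·9) + (p·1 − (-6)·8)] + 95
       = -8·p + 143 = 199
⇒ p = -7.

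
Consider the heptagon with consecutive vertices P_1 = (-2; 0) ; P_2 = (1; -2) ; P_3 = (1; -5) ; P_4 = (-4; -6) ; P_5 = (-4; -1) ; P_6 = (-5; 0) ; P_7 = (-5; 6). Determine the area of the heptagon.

34

Apply the shoelace formula: 2A = Σ (x_i·y_{i+1} − x_{i+1}·y_i), indices taken mod 7.
Σ = (4) + (-3) + (-26) + (-20) + (-5) + (-30) + (12) = -68
Area = |Σ|/2 = 34.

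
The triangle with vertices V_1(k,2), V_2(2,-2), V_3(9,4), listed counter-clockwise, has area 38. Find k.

-6

Write out the shoelace sum; only the two edges meeting at V_1 involve k:
2·Area = [(9·2 − k·4) + (k·(-2) − 2·2)] + 26
       = -6·k + 40 = 76
⇒ k = -6.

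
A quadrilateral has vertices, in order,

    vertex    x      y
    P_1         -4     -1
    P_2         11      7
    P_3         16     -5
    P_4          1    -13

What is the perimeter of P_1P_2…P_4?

|P_1P_2| = √((15)² + (8)²) = √289 = 17
|P_2P_3| = √((5)² + (-12)²) = √169 = 13
|P_3P_4| = √((-15)² + (-8)²) = √289 = 17
|P_4P_1| = √((-5)² + (12)²) = √169 = 13
Perimeter = 17 + 13 + 17 + 13 = 60.

60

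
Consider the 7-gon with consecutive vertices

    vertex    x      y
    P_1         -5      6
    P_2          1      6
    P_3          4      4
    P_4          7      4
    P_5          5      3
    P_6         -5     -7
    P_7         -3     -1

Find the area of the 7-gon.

Apply the surveyor's formula: 2A = Σ (x_i·y_{i+1} − x_{i+1}·y_i), indices taken mod 7.
Cross-terms: -36, -20, -12, 1, -20, -16, -23  ⇒  Σ = -126
Area = |Σ|/2 = 63.

63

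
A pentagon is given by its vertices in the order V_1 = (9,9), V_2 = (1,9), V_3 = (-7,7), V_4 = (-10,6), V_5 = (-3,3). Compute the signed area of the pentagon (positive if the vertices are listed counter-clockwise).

Cross-terms: 72, 70, 28, -12, -54  ⇒  Σ = 104
Signed area = Σ/2 = 52 (positive ⇒ counter-clockwise traversal).

52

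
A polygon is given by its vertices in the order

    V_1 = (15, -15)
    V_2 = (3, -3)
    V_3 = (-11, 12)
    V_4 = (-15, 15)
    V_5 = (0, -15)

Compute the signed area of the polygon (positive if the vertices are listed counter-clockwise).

Apply Gauss's area formula: 2A = Σ (x_i·y_{i+1} − x_{i+1}·y_i), indices taken mod 5.
Σ = (0) + (3) + (15) + (225) + (225) = 468
Signed area = Σ/2 = 234 (positive ⇒ counter-clockwise traversal).

234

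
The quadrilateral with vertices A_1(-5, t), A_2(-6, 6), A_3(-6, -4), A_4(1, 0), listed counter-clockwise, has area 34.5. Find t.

Write out the shoelace sum; only the two edges meeting at A_1 involve t:
2·Area = [(1·t − (-5)·0) + ((-5)·6 − (-6)·t)] + 64
       = 7·t + 34 = 69
⇒ t = 5.

5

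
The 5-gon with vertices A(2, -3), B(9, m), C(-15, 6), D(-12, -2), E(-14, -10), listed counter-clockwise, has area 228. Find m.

7

Write out the shoelace sum; only the two edges meeting at B involve m:
2·Area = [(2·m − 9·(-3)) + (9·6 − (-15)·m)] + 256
       = 17·m + 337 = 456
⇒ m = 7.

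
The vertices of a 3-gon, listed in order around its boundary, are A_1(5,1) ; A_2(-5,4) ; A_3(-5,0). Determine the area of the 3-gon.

20

Apply the shoelace (surveyor's) formula: 2A = Σ (x_i·y_{i+1} − x_{i+1}·y_i), indices taken mod 3.
A_1→A_2: (5)(4) − (-5)(1) = 25
A_2→A_3: (-5)(0) − (-5)(4) = 20
A_3→A_1: (-5)(1) − (5)(0) = -5
Σ = 40
Area = |Σ|/2 = 20.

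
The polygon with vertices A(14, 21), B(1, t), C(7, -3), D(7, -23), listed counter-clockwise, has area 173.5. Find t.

The doubled signed area Σ (x_i y_{i+1} − x_{i+1} y_i) is linear in t.
With t=0 it equals 305; the coefficient of t is 7 (from the two edges through B).
So 7·t + 305 = 2·173.5 = 347 ⇒ t = 6.

6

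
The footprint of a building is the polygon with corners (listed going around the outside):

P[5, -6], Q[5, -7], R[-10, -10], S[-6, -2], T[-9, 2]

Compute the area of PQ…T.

75.5

Σ = (-5) + (-120) + (-40) + (-30) + (44) = -151
Area = |Σ|/2 = 75.5.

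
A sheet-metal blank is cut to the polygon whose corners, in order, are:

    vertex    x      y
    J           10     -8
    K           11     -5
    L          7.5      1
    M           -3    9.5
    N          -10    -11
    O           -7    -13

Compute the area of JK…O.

Apply Gauss's area formula: 2A = Σ (x_i·y_{i+1} − x_{i+1}·y_i), indices taken mod 6.
J→K: (10)(-5) − (11)(-8) = 38
K→L: (11)(1) − (7.5)(-5) = 48.5
L→M: (7.5)(9.5) − (-3)(1) = 74.25
M→N: (-3)(-11) − (-10)(9.5) = 128
N→O: (-10)(-13) − (-7)(-11) = 53
O→J: (-7)(-8) − (10)(-13) = 186
Σ = 527.75
Area = |Σ|/2 = 263.875.

263.875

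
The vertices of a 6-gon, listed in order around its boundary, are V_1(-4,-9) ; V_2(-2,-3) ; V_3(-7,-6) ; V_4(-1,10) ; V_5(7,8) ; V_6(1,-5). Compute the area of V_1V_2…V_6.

Apply the surveyor's formula: 2A = Σ (x_i·y_{i+1} − x_{i+1}·y_i), indices taken mod 6.
Σ = (-6) + (-9) + (-76) + (-78) + (-43) + (-29) = -241
Area = |Σ|/2 = 120.5.

120.5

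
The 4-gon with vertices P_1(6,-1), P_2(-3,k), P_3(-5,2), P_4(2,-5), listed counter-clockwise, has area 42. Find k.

4

The doubled signed area Σ (x_i y_{i+1} − x_{i+1} y_i) is linear in k.
With k=0 it equals 40; the coefficient of k is 11 (from the two edges through P_2).
So 11·k + 40 = 2·42 = 84 ⇒ k = 4.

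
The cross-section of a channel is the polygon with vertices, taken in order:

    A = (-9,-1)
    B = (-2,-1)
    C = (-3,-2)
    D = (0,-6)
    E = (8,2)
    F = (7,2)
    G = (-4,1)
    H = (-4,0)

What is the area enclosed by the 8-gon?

49.5

Apply Gauss's area formula: 2A = Σ (x_i·y_{i+1} − x_{i+1}·y_i), indices taken mod 8.
Σ = (7) + (1) + (18) + (48) + (2) + (15) + (4) + (4) = 99
Area = |Σ|/2 = 49.5.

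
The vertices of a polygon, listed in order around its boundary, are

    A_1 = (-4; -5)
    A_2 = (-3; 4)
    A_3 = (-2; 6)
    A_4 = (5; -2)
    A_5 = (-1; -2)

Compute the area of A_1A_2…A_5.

Apply Gauss's area formula: 2A = Σ (x_i·y_{i+1} − x_{i+1}·y_i), indices taken mod 5.
Cross-terms: -31, -10, -26, -12, -3  ⇒  Σ = -82
Area = |Σ|/2 = 41.

41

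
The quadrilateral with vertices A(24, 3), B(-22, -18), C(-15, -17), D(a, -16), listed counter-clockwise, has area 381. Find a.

Write out the shoelace sum; only the two edges meeting at D involve a:
2·Area = [((-15)·(-16) − a·(-17)) + (a·3 − 24·(-16))] + -262
       = 20·a + 362 = 762
⇒ a = 20.

20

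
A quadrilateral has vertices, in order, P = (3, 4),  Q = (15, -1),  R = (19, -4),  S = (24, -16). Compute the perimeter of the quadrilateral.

60

|PQ| = √((12)² + (-5)²) = √169 = 13
|QR| = √((4)² + (-3)²) = √25 = 5
|RS| = √((5)² + (-12)²) = √169 = 13
|SP| = √((-21)² + (20)²) = √841 = 29
Perimeter = 13 + 5 + 13 + 29 = 60.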